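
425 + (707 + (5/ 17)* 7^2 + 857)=2003.41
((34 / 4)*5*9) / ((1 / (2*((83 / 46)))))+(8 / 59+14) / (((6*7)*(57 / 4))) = 1494761371 / 1082886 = 1380.35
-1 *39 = -39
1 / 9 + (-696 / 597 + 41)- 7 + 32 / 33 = 668159 / 19701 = 33.91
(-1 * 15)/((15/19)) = -19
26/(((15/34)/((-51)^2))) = 153285.60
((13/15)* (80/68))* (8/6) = 208/153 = 1.36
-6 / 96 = -1 / 16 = -0.06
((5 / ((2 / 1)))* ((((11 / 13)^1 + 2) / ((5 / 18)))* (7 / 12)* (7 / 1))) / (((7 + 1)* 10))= 5439 / 4160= 1.31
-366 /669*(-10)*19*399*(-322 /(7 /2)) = -3815656.68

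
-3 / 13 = -0.23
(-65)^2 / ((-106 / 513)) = -2167425 / 106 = -20447.41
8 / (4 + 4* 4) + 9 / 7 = 59 / 35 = 1.69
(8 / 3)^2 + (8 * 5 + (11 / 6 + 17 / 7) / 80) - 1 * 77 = -300743 / 10080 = -29.84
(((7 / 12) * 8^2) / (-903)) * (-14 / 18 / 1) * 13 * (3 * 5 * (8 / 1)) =58240 / 1161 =50.16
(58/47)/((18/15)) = 145/141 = 1.03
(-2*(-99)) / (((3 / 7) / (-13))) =-6006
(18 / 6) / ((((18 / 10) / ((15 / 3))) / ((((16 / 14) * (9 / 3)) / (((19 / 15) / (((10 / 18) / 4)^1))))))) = 1250 / 399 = 3.13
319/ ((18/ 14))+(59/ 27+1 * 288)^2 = 61568098/ 729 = 84455.55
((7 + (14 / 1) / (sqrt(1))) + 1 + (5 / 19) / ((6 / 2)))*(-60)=-25180 / 19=-1325.26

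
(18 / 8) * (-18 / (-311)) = 81 / 622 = 0.13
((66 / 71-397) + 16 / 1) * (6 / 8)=-80955 / 284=-285.05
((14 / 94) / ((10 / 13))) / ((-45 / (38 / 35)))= -247 / 52875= -0.00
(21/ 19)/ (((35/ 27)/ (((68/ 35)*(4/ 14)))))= 11016/ 23275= 0.47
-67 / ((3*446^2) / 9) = -201 / 198916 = -0.00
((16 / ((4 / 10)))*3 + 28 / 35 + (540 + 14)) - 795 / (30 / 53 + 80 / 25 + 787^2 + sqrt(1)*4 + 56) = 184613325689 / 273582805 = 674.80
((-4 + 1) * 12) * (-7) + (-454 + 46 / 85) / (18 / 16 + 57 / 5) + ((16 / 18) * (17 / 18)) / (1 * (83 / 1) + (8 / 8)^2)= 1042155707 / 4829139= 215.81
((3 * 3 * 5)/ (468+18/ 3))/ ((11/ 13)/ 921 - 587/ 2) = -0.00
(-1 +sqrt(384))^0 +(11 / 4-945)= -3765 / 4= -941.25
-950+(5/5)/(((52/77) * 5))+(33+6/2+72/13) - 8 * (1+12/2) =-250683/260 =-964.17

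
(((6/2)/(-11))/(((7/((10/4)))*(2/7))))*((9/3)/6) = -15/88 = -0.17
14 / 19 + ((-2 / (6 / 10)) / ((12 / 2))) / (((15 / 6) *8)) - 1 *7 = -4303 / 684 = -6.29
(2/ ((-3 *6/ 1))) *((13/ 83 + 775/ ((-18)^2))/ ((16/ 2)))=-68537/ 1936224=-0.04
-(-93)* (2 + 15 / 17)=4557 / 17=268.06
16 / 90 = 8 / 45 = 0.18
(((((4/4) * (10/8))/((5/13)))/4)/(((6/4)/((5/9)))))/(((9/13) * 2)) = 845/3888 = 0.22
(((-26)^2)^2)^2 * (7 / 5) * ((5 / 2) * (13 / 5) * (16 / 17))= 152026103011328 / 85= 1788542388368.56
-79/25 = -3.16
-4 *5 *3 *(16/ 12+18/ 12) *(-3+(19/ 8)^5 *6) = -627227325/ 8192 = -76565.84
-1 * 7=-7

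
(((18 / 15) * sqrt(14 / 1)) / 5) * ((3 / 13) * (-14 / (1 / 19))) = -4788 * sqrt(14) / 325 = -55.12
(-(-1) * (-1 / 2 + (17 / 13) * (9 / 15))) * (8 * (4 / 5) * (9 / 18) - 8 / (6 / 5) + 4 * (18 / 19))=1702 / 18525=0.09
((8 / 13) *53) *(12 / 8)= 636 / 13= 48.92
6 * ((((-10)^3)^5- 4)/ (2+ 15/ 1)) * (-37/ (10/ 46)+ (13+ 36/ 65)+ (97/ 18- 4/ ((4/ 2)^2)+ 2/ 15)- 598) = 175529000000000702116/ 663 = 264749622926094573.33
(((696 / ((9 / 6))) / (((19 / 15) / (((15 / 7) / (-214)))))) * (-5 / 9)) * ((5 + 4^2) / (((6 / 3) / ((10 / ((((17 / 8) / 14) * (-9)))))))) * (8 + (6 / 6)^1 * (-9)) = 16240000 / 103683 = 156.63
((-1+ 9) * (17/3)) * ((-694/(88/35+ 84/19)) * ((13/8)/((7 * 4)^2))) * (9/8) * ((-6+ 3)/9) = 7285265/2066176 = 3.53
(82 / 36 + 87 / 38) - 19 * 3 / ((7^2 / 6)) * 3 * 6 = -1014407 / 8379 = -121.07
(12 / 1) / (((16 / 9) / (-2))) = -27 / 2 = -13.50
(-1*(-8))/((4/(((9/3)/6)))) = 1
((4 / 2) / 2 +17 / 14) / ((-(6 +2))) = -31 / 112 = -0.28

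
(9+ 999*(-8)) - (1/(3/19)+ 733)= -26167/3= -8722.33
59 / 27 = 2.19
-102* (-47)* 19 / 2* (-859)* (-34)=1330128858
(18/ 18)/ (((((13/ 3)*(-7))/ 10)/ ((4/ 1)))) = -120/ 91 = -1.32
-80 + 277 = 197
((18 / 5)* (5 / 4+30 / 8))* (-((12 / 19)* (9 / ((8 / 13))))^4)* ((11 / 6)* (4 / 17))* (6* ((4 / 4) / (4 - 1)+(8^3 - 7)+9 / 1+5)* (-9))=184828428904977 / 116603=1585108692.79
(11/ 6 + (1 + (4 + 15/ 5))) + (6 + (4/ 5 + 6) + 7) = 889/ 30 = 29.63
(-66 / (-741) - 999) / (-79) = 246731 / 19513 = 12.64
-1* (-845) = 845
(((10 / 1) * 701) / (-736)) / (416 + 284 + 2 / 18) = -31545 / 2318768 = -0.01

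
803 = 803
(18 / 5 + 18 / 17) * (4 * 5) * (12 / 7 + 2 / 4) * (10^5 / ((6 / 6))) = 2455200000 / 119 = 20631932.77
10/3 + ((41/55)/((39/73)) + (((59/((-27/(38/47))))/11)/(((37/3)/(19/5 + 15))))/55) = 61864723/13095225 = 4.72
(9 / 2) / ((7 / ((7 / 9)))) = 1 / 2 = 0.50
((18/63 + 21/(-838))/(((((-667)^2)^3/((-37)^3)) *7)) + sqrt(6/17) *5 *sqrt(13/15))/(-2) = 77448437/7231445172708873011756 - sqrt(2210)/34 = -1.38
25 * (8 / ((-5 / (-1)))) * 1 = 40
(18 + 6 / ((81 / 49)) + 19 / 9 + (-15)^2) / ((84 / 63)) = 186.56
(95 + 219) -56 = 258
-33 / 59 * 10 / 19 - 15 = -17145 / 1121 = -15.29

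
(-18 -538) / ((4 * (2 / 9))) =-1251 / 2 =-625.50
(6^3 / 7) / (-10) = -108 / 35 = -3.09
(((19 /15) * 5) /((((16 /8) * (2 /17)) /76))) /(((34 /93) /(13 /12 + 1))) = 279775 /24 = 11657.29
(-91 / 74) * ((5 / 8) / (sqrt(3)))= -455 * sqrt(3) / 1776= -0.44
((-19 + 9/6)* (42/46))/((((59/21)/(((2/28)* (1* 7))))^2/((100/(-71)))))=8103375/11368946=0.71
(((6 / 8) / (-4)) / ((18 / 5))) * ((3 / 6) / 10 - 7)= 139 / 384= 0.36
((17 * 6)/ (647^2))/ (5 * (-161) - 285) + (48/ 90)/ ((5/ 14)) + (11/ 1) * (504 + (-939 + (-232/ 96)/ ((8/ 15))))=-529291090388101/ 109508114400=-4833.35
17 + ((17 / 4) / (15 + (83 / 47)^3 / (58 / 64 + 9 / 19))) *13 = 19.91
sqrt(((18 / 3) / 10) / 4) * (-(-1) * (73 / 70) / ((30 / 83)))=6059 * sqrt(15) / 21000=1.12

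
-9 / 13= -0.69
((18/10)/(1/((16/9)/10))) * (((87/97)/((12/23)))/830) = 667/1006375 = 0.00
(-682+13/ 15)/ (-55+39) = 10217/ 240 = 42.57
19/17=1.12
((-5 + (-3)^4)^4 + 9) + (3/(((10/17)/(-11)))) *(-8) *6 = 166824389/5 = 33364877.80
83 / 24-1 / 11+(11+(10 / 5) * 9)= 32.37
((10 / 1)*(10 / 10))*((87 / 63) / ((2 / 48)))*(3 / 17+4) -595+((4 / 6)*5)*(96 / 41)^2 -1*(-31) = 167728004 / 200039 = 838.48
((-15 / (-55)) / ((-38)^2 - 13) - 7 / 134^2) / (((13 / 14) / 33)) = -131411 / 18557526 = -0.01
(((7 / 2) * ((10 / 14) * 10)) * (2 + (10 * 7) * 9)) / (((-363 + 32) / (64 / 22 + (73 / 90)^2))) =-50215402 / 294921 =-170.27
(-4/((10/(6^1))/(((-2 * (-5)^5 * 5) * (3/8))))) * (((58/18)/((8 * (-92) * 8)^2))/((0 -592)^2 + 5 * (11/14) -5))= -21875/2932768145408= -0.00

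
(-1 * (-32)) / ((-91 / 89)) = -2848 / 91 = -31.30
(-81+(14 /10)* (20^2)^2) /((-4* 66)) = -223919 /264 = -848.18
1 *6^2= 36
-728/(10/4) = -1456/5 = -291.20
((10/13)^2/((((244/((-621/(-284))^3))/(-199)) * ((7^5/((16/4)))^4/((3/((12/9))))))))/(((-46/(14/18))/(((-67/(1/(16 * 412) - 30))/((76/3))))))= 8579526474475800/158031697219662894181417417669297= 0.00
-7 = -7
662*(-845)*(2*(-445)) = 497857100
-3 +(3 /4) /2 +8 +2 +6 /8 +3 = 89 /8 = 11.12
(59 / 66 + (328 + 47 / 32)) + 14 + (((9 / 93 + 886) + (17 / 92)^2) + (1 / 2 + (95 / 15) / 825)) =1598825453717 / 1298800800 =1231.00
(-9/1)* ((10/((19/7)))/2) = -315/19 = -16.58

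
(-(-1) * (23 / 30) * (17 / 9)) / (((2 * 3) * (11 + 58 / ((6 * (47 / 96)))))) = 1081 / 137700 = 0.01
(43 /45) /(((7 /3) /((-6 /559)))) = -2 /455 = -0.00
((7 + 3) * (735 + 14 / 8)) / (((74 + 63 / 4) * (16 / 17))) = 250495 / 2872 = 87.22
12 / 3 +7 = 11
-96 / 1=-96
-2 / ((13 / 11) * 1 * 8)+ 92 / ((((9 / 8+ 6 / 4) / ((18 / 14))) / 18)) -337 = 1207473 / 2548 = 473.89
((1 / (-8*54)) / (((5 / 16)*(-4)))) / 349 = 1 / 188460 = 0.00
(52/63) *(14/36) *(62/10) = 806/405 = 1.99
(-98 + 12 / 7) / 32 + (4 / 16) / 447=-150611 / 50064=-3.01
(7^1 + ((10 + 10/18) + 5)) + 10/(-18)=22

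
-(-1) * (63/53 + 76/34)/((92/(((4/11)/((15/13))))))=8021/683859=0.01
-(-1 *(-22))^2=-484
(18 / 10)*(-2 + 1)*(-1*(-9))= -81 / 5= -16.20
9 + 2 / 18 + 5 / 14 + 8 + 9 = 3335 / 126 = 26.47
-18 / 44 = -9 / 22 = -0.41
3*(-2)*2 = -12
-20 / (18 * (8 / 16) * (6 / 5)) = -1.85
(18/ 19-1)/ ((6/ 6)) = -0.05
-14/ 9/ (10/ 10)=-14/ 9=-1.56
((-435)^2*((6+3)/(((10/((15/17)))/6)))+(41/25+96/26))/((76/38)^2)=2490688793/11050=225401.70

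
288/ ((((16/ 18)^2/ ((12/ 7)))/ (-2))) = -8748/ 7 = -1249.71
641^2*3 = 1232643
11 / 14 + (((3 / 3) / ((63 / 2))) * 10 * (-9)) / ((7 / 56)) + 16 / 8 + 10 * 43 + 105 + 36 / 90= 36073 / 70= 515.33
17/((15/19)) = 323/15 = 21.53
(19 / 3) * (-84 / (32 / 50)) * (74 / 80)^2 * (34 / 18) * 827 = -2559820543 / 2304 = -1111033.22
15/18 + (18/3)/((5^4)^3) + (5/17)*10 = 93994141237/24902343750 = 3.77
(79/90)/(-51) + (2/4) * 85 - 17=58483/2295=25.48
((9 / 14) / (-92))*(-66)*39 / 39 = 297 / 644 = 0.46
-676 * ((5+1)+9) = -10140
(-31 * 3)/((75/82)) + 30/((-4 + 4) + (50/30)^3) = -476/5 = -95.20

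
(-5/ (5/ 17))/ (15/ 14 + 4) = -238/ 71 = -3.35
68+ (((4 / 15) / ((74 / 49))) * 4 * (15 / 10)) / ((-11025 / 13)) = 2830448 / 41625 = 68.00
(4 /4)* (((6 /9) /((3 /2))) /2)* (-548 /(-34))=548 /153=3.58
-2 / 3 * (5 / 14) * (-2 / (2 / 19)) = 95 / 21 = 4.52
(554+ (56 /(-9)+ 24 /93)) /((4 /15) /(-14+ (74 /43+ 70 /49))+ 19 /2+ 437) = 2496889660 /2034173283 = 1.23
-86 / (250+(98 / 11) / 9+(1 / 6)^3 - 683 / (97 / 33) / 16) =-39641184 / 109000339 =-0.36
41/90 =0.46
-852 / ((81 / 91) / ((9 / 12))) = -6461 / 9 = -717.89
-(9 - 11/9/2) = -151/18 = -8.39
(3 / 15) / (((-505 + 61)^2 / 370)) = 1 / 2664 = 0.00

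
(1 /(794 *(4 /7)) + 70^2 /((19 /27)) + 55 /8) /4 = 210299899 /120688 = 1742.51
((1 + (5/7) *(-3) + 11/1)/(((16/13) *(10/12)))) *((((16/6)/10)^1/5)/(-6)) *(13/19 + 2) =-15249/66500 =-0.23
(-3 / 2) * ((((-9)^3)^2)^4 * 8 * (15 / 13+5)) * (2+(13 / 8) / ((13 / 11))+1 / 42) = -1821865559875768125279165240 / 91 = -20020500657975473904166650.00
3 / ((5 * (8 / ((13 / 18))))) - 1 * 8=-1907 / 240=-7.95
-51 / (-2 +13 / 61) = 3111 / 109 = 28.54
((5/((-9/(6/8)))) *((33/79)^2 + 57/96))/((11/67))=-51398045/26361984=-1.95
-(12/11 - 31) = 329/11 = 29.91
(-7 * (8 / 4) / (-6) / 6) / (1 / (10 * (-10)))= -350 / 9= -38.89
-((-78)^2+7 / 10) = -60847 / 10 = -6084.70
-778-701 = -1479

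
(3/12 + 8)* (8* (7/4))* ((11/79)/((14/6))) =1089/158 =6.89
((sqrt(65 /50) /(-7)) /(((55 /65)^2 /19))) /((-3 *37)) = 3211 *sqrt(130) /940170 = 0.04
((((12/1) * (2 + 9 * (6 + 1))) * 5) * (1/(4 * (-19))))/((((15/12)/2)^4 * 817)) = -0.41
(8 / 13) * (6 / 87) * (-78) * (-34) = 3264 / 29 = 112.55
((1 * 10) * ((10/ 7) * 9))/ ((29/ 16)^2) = 39.14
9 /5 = 1.80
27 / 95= 0.28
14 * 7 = 98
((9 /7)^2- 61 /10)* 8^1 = -8716 /245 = -35.58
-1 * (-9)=9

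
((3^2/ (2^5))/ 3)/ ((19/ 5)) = 15/ 608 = 0.02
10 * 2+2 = 22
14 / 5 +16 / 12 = 62 / 15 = 4.13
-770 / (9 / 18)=-1540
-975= -975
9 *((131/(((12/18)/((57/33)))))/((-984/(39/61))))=-873639/440176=-1.98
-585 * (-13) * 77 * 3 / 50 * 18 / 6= 1054053 / 10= 105405.30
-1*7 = -7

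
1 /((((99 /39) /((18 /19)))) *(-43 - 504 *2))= -78 /219659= -0.00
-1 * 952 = -952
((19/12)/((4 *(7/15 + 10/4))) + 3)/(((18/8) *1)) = 2231/1602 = 1.39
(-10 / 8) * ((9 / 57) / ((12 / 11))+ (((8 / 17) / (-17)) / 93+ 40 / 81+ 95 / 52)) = -2209336205 / 716970852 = -3.08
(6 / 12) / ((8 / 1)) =1 / 16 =0.06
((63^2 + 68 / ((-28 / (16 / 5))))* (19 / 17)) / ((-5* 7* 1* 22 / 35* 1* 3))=-2634217 / 39270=-67.08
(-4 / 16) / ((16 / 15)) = -15 / 64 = -0.23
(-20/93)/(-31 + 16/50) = 500/71331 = 0.01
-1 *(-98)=98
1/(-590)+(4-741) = -737.00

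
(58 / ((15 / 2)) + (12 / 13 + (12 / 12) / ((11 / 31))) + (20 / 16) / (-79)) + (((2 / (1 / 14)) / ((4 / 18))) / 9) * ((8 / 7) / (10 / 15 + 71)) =340487341 / 29146260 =11.68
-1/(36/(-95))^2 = -9025/1296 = -6.96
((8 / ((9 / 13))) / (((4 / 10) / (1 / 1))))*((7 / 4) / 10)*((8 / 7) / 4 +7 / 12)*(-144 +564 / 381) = -4294225 / 6858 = -626.16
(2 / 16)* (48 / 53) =6 / 53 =0.11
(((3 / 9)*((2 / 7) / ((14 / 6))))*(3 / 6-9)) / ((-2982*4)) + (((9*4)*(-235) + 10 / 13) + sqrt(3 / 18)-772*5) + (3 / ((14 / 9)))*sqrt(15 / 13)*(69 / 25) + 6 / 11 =-1029589507553 / 83579496 + sqrt(6) / 6 + 1863*sqrt(195) / 4550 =-12312.56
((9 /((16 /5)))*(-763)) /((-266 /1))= 4905 /608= 8.07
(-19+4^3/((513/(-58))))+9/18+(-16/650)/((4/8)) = -8598041/333450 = -25.79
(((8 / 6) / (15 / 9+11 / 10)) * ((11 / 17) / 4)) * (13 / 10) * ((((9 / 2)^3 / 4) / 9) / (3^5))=143 / 135456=0.00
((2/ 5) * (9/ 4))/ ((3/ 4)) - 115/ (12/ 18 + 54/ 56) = -47478/ 685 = -69.31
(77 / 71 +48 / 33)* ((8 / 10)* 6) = 47592 / 3905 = 12.19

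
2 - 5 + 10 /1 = 7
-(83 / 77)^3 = -571787 / 456533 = -1.25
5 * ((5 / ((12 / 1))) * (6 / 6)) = 25 / 12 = 2.08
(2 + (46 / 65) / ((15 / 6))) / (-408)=-371 / 66300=-0.01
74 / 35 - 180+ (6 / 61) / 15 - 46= -477982 / 2135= -223.88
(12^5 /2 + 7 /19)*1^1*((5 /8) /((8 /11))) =130015105 /1216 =106920.32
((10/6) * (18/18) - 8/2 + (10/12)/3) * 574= -10619/9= -1179.89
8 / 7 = 1.14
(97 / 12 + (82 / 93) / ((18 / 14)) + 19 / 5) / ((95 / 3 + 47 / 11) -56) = -2314477 / 3693960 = -0.63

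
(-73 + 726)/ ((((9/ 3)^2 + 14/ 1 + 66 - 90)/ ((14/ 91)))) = -1306/ 13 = -100.46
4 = 4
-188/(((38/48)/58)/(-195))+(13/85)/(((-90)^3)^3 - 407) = 1680479452195878565407758153/625684089735000657305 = 2685827.37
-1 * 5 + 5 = 0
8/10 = 4/5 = 0.80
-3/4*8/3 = -2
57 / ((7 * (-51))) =-19 / 119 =-0.16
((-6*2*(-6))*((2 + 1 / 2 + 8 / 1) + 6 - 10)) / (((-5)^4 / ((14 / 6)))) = 1092 / 625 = 1.75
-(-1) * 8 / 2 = 4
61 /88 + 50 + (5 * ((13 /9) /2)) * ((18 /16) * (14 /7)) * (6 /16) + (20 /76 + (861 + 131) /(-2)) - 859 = -17402133 /13376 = -1301.00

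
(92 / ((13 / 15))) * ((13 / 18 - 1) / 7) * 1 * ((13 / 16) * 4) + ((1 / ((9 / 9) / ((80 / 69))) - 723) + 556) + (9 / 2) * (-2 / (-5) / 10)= -721888 / 4025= -179.35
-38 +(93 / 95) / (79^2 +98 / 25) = -37573447 / 988779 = -38.00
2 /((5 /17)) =6.80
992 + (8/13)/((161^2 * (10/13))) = 128568164/129605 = 992.00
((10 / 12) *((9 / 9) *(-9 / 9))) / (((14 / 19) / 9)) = -285 / 28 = -10.18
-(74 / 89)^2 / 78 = -2738 / 308919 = -0.01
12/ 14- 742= -5188/ 7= -741.14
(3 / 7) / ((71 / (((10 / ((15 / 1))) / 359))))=0.00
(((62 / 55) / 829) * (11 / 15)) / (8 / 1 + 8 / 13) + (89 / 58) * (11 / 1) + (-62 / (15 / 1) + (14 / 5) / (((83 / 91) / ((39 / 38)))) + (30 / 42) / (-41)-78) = -405558446939741 / 6528559535400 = -62.12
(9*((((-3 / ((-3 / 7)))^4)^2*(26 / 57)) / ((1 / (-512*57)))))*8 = -5525354225664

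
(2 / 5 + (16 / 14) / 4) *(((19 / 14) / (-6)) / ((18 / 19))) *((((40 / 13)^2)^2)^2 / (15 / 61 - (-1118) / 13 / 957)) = -9207413473280000000 / 2350403265761187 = -3917.38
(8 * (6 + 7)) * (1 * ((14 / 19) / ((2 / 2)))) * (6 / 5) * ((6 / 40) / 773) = 6552 / 367175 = 0.02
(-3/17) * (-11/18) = 11/102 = 0.11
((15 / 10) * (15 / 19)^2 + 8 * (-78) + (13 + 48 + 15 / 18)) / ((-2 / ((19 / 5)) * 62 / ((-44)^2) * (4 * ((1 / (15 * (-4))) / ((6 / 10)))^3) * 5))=-1143779522688 / 14725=-77676028.71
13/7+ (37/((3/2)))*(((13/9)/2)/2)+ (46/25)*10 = 55121/1890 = 29.16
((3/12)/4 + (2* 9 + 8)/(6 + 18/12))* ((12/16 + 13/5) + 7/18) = 570031/43200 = 13.20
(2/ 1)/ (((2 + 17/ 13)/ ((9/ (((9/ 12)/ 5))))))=1560/ 43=36.28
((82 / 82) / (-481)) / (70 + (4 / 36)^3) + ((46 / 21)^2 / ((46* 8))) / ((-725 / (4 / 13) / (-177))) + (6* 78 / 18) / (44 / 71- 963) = -4659335013556934 / 178747329181027425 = -0.03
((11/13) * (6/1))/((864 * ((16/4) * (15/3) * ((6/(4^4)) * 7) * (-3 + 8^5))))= 22/402518025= 0.00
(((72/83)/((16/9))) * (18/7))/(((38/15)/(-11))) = -120285/22078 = -5.45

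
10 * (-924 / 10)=-924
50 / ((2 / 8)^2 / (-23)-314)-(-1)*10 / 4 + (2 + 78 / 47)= 65175587 / 10861982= 6.00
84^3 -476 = 592228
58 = 58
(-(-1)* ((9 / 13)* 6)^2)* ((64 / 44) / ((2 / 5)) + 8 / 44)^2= 5143824 / 20449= 251.54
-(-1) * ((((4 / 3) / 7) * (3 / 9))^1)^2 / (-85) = -0.00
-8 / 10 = -4 / 5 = -0.80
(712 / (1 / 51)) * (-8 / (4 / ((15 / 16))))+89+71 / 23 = -67992.91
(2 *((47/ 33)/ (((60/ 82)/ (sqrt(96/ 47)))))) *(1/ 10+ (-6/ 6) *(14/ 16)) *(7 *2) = -8897 *sqrt(282)/ 2475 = -60.37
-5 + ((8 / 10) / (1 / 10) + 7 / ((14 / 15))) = 10.50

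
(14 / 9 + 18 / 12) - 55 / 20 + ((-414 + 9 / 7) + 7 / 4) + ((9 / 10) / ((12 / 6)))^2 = -10343497 / 25200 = -410.46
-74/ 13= -5.69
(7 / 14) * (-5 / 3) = -5 / 6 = -0.83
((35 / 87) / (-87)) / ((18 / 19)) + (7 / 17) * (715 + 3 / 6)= 341178376 / 1158057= 294.61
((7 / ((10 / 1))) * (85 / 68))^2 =49 / 64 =0.77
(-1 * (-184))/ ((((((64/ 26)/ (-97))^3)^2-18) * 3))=-369894902852819423612/ 108556112792151609411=-3.41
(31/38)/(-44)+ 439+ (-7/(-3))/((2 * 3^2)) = 439.11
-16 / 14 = -8 / 7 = -1.14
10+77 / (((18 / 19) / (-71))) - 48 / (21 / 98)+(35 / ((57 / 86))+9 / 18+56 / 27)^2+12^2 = -2919762065 / 1052676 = -2773.66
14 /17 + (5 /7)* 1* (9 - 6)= 353 /119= 2.97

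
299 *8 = 2392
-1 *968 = -968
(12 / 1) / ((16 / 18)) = 27 / 2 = 13.50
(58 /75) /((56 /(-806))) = -11687 /1050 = -11.13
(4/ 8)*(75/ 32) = 75/ 64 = 1.17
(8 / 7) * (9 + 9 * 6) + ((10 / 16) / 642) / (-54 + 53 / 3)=13435771 / 186608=72.00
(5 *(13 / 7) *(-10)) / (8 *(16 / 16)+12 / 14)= -325 / 31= -10.48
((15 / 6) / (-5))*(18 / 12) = -3 / 4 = -0.75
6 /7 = 0.86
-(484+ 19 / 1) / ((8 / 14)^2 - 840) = 24647 / 41144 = 0.60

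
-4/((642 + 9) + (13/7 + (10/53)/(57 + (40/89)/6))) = -807667/131823460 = -0.01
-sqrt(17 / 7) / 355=-sqrt(119) / 2485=-0.00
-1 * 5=-5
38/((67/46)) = 1748/67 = 26.09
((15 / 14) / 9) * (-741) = -1235 / 14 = -88.21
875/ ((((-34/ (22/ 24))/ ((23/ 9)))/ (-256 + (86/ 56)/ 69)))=680004875/ 44064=15432.21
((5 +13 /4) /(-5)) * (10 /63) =-11 /42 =-0.26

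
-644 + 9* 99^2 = 87565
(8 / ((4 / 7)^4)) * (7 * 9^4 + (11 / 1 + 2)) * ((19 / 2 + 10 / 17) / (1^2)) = 9458391355 / 272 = 34773497.63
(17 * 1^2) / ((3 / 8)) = 136 / 3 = 45.33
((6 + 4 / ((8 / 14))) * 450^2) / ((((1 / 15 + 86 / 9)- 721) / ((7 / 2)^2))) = -1451165625 / 32012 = -45331.93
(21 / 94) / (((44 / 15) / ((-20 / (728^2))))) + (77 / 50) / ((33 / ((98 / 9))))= 26852017469 / 52843190400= 0.51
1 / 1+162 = 163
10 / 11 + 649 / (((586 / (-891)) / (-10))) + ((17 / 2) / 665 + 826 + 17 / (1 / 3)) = 46062936971 / 4286590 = 10745.82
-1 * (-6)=6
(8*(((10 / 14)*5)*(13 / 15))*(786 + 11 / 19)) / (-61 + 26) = -31720 / 57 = -556.49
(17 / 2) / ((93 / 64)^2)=34816 / 8649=4.03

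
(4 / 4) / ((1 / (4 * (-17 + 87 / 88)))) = -1409 / 22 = -64.05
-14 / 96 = -7 / 48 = -0.15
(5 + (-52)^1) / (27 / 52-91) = 2444 / 4705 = 0.52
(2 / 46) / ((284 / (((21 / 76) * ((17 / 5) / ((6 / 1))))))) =119 / 4964320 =0.00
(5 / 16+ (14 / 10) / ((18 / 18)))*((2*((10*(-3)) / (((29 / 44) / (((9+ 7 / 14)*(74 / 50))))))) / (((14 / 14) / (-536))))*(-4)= -3407097936 / 725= -4699445.43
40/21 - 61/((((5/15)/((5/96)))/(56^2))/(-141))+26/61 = 5398764676/1281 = 4214492.33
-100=-100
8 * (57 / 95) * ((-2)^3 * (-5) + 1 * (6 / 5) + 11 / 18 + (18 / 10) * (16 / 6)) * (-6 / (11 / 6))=-40272 / 55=-732.22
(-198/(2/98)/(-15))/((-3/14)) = -15092/5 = -3018.40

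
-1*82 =-82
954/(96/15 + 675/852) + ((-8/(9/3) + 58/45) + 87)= 100311289/459585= 218.26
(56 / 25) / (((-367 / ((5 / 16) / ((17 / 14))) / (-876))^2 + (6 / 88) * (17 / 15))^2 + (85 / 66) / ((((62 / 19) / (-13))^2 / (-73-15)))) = -14385514388299304342400 / 11503919158714182939464519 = -0.00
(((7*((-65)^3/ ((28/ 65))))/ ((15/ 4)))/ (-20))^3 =364032580038765625/ 1728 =210667002337248.63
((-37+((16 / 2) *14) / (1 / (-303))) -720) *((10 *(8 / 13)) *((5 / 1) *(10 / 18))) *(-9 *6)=416316000 / 13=32024307.69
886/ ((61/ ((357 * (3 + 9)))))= 62223.34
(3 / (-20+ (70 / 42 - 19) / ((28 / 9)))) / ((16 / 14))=-147 / 1432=-0.10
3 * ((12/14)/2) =9/7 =1.29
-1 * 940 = -940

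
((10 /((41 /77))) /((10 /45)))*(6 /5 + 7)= 693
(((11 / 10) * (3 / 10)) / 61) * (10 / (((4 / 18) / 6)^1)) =891 / 610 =1.46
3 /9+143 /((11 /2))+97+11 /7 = 2623 /21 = 124.90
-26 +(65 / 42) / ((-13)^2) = -14191 / 546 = -25.99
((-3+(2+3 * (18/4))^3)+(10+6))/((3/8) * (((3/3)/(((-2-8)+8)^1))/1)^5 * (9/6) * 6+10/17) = 16262880/2101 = 7740.54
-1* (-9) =9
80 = 80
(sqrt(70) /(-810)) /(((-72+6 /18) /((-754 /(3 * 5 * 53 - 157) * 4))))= -26 * sqrt(70) /319275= -0.00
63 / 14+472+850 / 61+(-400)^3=-63999509.57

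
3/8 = 0.38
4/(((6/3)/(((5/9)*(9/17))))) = 0.59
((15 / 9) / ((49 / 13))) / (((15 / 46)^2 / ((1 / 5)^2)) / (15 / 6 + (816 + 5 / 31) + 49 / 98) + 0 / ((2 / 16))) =698538152 / 5126625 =136.26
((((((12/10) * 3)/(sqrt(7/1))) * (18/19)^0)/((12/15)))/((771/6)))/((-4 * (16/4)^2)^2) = 9 * sqrt(7)/7368704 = 0.00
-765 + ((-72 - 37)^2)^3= 1677100110076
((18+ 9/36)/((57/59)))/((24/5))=21535/5472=3.94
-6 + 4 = -2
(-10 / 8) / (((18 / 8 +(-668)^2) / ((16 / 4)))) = -4 / 356981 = -0.00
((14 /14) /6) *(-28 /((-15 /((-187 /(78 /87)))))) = -64.89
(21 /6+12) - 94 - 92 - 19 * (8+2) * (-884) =335579 /2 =167789.50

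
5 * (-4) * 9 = -180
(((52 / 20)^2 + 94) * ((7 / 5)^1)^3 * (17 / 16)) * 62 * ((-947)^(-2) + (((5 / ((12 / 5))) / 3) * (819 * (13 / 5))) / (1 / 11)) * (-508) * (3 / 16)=-28219240525.50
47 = 47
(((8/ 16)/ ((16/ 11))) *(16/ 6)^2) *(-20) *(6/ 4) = -220/ 3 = -73.33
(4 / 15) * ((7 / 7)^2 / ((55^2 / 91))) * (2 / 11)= 728 / 499125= 0.00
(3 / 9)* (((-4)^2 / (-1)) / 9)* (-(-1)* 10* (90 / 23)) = -1600 / 69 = -23.19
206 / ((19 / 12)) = 2472 / 19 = 130.11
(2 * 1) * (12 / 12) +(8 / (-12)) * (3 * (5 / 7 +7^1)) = -94 / 7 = -13.43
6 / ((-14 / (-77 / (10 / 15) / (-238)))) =-99 / 476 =-0.21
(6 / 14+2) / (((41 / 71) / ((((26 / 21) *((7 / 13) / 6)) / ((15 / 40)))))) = 9656 / 7749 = 1.25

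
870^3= 658503000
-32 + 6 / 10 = -157 / 5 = -31.40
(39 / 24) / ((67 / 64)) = 104 / 67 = 1.55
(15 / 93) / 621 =5 / 19251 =0.00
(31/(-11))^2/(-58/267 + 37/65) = 16678155/739189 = 22.56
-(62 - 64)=2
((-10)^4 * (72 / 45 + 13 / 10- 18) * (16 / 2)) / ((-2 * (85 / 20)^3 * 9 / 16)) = 618496000 / 44217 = 13987.74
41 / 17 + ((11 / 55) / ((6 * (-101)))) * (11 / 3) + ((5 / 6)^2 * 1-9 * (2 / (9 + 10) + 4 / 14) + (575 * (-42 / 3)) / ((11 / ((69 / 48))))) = -317232527443 / 301436520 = -1052.40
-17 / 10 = -1.70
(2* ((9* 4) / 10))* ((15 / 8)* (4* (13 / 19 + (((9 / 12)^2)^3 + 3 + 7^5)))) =35323790553 / 38912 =907786.56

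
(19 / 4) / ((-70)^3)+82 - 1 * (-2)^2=107015981 / 1372000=78.00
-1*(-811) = 811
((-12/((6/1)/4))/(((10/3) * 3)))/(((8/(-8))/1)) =4/5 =0.80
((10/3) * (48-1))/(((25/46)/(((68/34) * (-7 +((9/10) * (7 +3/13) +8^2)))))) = 11899648/325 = 36614.30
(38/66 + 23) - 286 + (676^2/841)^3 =3149150418665551948/19629169593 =160432177.42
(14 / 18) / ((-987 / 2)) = -2 / 1269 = -0.00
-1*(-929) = 929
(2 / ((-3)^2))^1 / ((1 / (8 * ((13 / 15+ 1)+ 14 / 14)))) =688 / 135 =5.10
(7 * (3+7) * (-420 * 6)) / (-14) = 12600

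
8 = 8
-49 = -49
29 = 29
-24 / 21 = -8 / 7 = -1.14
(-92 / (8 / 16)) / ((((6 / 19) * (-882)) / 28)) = 3496 / 189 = 18.50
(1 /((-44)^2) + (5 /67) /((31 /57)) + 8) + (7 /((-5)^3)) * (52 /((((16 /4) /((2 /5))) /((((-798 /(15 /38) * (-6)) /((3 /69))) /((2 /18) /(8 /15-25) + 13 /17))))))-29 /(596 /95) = -711714459556694384707 /6659812539050000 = -106867.04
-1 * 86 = -86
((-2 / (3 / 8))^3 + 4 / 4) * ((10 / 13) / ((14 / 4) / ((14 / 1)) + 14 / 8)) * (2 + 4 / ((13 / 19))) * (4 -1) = -53210 / 39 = -1364.36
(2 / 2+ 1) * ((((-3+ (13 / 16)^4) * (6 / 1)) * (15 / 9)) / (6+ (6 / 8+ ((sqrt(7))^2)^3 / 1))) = -840235 / 5730304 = -0.15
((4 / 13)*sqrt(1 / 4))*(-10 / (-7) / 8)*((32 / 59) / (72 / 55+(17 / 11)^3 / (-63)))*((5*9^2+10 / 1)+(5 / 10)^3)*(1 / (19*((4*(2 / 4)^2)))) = 1989112950 / 7640492743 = 0.26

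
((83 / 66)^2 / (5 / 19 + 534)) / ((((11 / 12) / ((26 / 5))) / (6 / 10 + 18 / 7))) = 125917142 / 2364421675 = 0.05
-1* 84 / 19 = -84 / 19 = -4.42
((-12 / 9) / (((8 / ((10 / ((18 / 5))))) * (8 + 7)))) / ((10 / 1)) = -1 / 324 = -0.00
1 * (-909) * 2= -1818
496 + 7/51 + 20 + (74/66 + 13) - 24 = 284011/561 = 506.26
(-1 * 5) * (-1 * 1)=5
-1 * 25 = -25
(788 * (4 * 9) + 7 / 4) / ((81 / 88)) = 2496538 / 81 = 30821.46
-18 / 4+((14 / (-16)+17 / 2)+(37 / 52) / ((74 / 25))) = 3.37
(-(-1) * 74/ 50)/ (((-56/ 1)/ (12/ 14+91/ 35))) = -4477/ 49000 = -0.09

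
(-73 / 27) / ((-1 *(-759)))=-73 / 20493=-0.00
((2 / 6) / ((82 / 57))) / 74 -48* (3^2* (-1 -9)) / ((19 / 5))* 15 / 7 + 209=2134706723 / 807044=2645.09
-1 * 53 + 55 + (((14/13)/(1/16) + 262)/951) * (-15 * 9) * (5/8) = -375407/16484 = -22.77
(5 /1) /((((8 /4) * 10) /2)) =1 /2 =0.50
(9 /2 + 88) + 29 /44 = 4099 /44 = 93.16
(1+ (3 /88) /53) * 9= 42003 /4664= 9.01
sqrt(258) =16.06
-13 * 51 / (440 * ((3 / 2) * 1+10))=-663 / 5060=-0.13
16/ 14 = 8/ 7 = 1.14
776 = 776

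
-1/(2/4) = -2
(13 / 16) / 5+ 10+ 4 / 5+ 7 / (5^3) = 11.02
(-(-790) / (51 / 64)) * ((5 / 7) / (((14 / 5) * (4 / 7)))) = 158000 / 357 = 442.58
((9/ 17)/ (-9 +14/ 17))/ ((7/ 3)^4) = -729/ 333739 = -0.00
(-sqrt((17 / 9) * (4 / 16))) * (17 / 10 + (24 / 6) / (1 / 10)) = -139 * sqrt(17) / 20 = -28.66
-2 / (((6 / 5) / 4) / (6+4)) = -200 / 3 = -66.67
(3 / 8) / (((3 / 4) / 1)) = 1 / 2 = 0.50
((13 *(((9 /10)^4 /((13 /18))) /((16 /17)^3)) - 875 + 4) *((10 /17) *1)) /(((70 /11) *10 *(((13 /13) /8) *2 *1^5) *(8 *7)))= -0.57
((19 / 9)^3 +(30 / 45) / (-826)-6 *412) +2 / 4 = -1482558563 / 602154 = -2462.09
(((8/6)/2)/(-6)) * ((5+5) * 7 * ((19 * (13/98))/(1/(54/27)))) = -2470/63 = -39.21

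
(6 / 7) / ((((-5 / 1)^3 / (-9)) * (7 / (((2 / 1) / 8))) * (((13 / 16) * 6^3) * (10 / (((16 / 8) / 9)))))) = 1 / 3583125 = 0.00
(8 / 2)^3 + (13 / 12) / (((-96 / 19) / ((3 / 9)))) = 220937 / 3456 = 63.93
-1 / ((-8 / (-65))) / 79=-65 / 632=-0.10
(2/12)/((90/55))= 11/108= 0.10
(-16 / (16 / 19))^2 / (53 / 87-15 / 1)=-31407 / 1252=-25.09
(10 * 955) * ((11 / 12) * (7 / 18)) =367675 / 108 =3404.40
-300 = -300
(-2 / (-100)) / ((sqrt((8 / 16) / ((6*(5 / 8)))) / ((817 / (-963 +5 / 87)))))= -71079*sqrt(30) / 8377600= -0.05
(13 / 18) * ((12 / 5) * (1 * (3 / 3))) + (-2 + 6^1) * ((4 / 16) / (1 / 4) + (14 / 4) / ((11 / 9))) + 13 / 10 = 6101 / 330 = 18.49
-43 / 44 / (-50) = 43 / 2200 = 0.02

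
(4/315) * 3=4/105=0.04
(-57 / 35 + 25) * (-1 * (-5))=818 / 7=116.86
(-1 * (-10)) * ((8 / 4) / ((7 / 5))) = 100 / 7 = 14.29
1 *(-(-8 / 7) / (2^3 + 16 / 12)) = 0.12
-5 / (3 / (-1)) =5 / 3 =1.67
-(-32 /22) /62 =8 /341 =0.02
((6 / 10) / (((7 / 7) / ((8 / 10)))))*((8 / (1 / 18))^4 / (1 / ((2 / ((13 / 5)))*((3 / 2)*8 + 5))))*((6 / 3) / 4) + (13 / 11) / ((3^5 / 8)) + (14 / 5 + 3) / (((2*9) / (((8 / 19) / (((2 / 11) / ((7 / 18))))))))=1349481015.47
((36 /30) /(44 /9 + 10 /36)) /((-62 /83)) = -1494 /4805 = -0.31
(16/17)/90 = 8/765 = 0.01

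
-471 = -471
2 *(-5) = -10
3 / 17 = 0.18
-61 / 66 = -0.92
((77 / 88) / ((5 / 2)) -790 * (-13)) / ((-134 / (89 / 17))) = -18281223 / 45560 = -401.26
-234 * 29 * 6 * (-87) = 3542292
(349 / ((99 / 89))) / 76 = 31061 / 7524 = 4.13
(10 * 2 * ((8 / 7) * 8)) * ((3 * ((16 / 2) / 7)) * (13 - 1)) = 368640 / 49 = 7523.27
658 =658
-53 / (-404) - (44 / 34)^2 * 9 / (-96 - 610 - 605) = 7280137 / 51022372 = 0.14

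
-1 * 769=-769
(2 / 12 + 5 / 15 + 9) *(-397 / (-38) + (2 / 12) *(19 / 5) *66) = 9927 / 20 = 496.35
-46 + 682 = 636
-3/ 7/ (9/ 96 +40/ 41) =-3936/ 9821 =-0.40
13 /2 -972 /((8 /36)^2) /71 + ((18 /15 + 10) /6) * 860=568543 /426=1334.61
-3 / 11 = -0.27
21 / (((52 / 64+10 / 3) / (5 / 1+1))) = 6048 / 199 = 30.39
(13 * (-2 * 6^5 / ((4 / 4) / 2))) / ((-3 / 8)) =1078272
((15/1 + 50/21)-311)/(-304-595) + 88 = 88.33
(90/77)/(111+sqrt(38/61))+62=3588475672/57868811-90 * sqrt(2318)/57868811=62.01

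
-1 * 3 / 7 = -0.43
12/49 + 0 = 12/49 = 0.24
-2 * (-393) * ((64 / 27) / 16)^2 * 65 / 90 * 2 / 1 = 54496 / 2187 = 24.92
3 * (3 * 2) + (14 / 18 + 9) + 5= 295 / 9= 32.78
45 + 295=340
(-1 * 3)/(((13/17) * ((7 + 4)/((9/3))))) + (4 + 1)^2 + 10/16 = 28091/1144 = 24.56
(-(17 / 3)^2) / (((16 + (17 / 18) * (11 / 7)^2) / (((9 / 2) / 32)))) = -127449 / 517408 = -0.25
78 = 78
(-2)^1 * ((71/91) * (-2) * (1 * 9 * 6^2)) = 1011.16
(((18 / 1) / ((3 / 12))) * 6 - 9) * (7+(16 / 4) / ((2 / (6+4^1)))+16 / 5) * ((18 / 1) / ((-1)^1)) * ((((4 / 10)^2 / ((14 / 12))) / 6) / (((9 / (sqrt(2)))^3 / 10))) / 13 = -227104 * sqrt(2) / 20475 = -15.69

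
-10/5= -2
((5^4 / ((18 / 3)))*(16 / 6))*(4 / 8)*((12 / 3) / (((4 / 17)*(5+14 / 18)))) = 10625 / 26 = 408.65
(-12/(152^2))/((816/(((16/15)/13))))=-1/19147440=-0.00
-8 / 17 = -0.47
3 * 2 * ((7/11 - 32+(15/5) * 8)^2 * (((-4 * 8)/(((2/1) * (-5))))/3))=209952/605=347.03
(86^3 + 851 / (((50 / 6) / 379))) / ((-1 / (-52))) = 877187324 / 25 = 35087492.96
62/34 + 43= 762/17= 44.82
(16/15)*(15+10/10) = 256/15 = 17.07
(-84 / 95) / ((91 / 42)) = -504 / 1235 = -0.41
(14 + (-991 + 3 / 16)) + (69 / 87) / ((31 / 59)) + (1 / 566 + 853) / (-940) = -976.21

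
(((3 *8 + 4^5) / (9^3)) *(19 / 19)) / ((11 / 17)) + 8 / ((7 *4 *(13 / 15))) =1861826 / 729729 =2.55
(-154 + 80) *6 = -444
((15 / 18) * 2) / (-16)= -5 / 48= -0.10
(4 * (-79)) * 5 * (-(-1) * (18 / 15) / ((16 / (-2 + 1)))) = 237 / 2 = 118.50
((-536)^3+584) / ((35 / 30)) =-923940432 / 7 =-131991490.29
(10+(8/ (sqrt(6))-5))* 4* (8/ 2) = 64* sqrt(6)/ 3+80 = 132.26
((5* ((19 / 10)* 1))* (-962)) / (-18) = 9139 / 18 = 507.72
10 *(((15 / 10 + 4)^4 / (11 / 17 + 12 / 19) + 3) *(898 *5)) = 53306032075 / 1652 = 32267573.90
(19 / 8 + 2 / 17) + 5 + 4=1563 / 136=11.49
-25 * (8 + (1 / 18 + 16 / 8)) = -4525 / 18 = -251.39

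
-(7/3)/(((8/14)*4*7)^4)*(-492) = 287/16384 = 0.02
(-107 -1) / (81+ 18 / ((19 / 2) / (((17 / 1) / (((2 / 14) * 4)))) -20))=-3513 / 2605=-1.35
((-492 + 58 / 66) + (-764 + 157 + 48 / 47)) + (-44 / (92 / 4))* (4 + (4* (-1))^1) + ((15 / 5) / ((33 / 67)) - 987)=-3222992 / 1551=-2078.01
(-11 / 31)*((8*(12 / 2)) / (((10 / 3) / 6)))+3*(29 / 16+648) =4758573 / 2480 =1918.78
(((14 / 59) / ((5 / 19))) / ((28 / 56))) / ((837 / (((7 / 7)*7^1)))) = 3724 / 246915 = 0.02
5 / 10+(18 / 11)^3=4.88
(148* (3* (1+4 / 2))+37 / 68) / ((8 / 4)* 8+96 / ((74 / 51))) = 3352681 / 206720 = 16.22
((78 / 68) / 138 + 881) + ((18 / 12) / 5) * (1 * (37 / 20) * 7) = 69198657 / 78200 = 884.89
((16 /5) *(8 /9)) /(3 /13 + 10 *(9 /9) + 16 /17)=28288 /111105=0.25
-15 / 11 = -1.36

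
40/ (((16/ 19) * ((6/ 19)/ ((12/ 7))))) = 1805/ 7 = 257.86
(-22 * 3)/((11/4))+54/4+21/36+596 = 7033/12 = 586.08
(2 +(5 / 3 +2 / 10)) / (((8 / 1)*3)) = 29 / 180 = 0.16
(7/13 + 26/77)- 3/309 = 89330/103103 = 0.87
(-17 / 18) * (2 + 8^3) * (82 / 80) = -179129 / 360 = -497.58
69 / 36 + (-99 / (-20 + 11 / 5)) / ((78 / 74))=99871 / 13884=7.19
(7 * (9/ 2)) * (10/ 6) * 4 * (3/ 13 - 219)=-597240/ 13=-45941.54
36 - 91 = -55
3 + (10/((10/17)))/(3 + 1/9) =237/28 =8.46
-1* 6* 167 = -1002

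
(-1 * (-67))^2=4489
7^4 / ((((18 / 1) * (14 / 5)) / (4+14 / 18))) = 73745 / 324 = 227.61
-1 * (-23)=23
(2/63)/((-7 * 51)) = -2/22491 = -0.00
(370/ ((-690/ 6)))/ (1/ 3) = -9.65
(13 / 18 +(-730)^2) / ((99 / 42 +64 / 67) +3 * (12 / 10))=77093.81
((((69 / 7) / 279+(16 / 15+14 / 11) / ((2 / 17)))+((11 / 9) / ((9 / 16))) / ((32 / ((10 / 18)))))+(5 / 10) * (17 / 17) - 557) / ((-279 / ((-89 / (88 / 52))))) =-5401160886953 / 53404374870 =-101.14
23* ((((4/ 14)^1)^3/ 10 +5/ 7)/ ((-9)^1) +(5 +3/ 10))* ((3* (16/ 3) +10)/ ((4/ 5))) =48184747/ 12348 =3902.23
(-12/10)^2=36/25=1.44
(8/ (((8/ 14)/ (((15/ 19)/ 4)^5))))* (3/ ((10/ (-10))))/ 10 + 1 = 2532336001/ 2535525376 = 1.00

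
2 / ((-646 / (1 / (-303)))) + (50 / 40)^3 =12233689 / 6263616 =1.95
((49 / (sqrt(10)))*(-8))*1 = -196*sqrt(10) / 5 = -123.96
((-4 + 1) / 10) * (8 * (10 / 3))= -8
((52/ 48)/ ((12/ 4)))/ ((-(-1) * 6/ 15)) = 65/ 72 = 0.90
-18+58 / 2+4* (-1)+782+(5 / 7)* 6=5553 / 7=793.29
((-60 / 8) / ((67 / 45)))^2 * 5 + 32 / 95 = 216996467 / 1705820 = 127.21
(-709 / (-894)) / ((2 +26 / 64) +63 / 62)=351664 / 1517565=0.23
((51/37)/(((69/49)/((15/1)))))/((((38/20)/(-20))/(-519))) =1296981000/16169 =80214.05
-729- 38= -767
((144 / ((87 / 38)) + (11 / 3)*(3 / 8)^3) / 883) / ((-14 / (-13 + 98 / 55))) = 577980303 / 10095303680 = 0.06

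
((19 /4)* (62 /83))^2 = 346921 /27556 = 12.59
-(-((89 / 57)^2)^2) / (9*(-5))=-62742241 / 475020045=-0.13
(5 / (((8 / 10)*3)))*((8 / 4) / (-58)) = -25 / 348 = -0.07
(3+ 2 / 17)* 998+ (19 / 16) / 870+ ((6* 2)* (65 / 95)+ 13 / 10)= 2806434421 / 899232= 3120.92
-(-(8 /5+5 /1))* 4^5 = 6758.40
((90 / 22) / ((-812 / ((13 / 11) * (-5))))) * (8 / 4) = 2925 / 49126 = 0.06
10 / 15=2 / 3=0.67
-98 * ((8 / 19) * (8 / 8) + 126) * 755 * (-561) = 5247534356.84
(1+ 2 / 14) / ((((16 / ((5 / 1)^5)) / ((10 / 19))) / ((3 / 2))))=46875 / 266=176.22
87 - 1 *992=-905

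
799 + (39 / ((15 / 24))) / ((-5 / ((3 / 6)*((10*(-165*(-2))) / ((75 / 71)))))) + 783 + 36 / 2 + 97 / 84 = -37574471 / 2100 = -17892.61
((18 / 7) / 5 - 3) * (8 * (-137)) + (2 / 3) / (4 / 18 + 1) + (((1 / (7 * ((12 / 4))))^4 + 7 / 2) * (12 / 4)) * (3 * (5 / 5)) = 6551907563 / 2376990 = 2756.39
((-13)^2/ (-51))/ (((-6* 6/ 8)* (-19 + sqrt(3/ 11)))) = -35321/ 910656 - 169* sqrt(33)/ 910656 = -0.04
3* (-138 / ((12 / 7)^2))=-1127 / 8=-140.88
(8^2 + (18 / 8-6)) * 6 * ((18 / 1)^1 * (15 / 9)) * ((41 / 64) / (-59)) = -444645 / 3776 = -117.76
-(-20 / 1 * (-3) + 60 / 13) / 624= -35 / 338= -0.10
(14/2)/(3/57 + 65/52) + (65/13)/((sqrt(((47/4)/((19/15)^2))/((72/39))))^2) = 2006476/302445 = 6.63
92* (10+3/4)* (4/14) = 1978/7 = 282.57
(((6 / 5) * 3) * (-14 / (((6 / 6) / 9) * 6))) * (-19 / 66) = 1197 / 55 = 21.76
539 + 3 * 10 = 569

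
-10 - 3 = -13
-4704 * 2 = -9408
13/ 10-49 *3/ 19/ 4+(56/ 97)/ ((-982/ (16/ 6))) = -0.64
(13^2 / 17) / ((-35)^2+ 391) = 169 / 27472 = 0.01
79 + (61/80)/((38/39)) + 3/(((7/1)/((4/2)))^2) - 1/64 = 23837127/297920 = 80.01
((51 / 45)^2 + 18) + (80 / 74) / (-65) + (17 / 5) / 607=1266120178 / 65692575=19.27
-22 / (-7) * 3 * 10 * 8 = 5280 / 7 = 754.29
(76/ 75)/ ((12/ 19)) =361/ 225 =1.60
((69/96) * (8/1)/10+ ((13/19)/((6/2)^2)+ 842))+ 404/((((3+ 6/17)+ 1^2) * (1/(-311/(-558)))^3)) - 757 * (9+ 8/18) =-3841745723220679/610700008680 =-6290.72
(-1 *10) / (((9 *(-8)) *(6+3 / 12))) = 1 / 45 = 0.02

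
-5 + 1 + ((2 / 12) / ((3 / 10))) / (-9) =-329 / 81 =-4.06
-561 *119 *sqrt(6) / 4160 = -66759 *sqrt(6) / 4160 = -39.31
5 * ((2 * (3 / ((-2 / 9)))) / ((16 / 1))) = -135 / 16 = -8.44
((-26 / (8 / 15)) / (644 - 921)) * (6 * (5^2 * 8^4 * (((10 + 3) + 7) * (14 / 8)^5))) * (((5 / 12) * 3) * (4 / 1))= 49160475000 / 277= 177474638.99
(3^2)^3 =729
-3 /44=-0.07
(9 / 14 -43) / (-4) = 10.59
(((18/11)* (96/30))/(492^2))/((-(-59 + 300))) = -0.00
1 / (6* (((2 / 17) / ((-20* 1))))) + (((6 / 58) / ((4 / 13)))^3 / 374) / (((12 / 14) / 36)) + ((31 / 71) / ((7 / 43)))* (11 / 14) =-79882605316753 / 3046430380224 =-26.22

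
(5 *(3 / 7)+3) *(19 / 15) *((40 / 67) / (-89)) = -1824 / 41741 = -0.04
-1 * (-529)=529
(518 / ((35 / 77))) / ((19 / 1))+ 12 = 6838 / 95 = 71.98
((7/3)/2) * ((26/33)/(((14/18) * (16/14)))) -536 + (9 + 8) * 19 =-18653/88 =-211.97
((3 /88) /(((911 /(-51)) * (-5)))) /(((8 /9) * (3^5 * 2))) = 17 /19240320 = 0.00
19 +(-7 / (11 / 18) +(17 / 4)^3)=84.31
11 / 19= 0.58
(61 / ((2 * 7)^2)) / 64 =61 / 12544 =0.00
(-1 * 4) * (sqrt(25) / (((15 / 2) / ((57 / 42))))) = -76 / 21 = -3.62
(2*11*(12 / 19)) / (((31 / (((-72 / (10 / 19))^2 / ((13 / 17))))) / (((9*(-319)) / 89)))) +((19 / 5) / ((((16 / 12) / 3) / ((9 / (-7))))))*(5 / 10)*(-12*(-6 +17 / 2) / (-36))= -35535979252899 / 100427600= -353846.74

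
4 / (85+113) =2 / 99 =0.02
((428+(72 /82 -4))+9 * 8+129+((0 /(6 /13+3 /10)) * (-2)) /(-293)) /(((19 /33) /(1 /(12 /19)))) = 1721.16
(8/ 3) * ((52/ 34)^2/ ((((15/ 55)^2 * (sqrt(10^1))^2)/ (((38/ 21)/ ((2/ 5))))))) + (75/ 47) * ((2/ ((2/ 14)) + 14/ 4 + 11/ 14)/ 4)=45.23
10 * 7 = 70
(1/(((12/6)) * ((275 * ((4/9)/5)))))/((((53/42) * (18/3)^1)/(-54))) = -0.15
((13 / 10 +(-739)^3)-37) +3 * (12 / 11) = -44394179657 / 110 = -403583451.43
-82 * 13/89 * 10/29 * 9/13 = -7380/2581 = -2.86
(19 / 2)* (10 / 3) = 95 / 3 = 31.67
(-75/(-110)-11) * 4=-454/11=-41.27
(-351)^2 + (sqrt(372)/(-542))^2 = 123201.00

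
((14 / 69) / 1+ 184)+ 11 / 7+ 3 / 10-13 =835949 / 4830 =173.07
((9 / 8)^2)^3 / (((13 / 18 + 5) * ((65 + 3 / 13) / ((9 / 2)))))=0.02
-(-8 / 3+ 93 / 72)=11 / 8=1.38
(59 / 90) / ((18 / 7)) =413 / 1620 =0.25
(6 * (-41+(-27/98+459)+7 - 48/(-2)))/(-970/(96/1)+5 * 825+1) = 6332400/9680587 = 0.65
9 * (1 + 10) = 99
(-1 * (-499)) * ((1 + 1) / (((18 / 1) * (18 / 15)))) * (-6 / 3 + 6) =4990 / 27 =184.81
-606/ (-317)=606/ 317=1.91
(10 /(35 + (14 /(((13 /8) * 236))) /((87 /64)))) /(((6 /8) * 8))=111215 /2337307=0.05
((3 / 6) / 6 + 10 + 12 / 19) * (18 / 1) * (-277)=-2030133 / 38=-53424.55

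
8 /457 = 0.02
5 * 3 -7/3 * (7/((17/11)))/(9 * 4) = 27001/1836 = 14.71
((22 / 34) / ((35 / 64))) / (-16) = -44 / 595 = -0.07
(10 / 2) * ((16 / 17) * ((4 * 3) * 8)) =7680 / 17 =451.76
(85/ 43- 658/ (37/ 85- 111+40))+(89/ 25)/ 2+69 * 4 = 1863954273/ 6447850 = 289.08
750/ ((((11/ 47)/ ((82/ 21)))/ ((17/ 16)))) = 4094875/ 308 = 13295.05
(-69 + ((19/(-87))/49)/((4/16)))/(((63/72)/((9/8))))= -882669/9947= -88.74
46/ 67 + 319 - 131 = 12642/ 67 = 188.69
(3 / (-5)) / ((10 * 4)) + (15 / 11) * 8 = 23967 / 2200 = 10.89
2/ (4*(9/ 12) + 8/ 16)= 4/ 7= 0.57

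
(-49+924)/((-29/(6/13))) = -13.93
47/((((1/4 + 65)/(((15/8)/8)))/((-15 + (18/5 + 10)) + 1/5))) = -47/232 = -0.20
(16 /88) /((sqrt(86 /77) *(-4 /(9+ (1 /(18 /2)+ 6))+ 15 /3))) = 34 *sqrt(6622) /76153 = 0.04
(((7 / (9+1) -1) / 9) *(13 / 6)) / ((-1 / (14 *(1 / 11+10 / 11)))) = 91 / 90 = 1.01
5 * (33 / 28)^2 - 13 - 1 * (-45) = 38.95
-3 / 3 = -1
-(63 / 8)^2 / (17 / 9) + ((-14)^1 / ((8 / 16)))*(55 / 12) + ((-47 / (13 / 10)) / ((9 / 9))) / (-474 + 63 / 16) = -5712028551 / 35459008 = -161.09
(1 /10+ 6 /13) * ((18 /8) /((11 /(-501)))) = -329157 /5720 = -57.54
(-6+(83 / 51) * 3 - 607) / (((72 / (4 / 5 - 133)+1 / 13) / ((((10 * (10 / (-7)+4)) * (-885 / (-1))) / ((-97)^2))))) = 14151325336200 / 4499957749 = 3144.77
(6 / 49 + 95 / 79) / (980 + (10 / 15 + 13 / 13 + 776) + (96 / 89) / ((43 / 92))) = 58886049 / 78218459557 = 0.00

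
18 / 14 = 9 / 7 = 1.29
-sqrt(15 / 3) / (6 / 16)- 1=-6.96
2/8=1/4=0.25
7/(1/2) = 14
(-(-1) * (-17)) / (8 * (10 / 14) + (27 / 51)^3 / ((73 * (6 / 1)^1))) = -85358462 / 28693621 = -2.97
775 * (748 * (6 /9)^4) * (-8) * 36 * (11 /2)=-1632435200 /9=-181381688.89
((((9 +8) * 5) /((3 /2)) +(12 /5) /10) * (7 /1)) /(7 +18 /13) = 388388 /8175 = 47.51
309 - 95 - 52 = 162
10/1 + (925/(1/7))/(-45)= -1205/9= -133.89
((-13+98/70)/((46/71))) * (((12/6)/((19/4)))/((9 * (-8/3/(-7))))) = -14413/6555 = -2.20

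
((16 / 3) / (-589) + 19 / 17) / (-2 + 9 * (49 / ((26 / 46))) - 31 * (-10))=432913 / 424961733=0.00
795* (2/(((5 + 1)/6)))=1590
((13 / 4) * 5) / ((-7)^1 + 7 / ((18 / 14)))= -585 / 56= -10.45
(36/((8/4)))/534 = 3/89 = 0.03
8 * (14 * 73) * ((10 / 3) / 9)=81760 / 27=3028.15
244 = 244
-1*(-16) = 16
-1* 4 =-4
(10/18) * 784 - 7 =3857/9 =428.56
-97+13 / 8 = -95.38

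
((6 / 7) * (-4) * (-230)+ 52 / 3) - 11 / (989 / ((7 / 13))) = 217590251 / 269997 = 805.90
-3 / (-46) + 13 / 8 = 311 / 184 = 1.69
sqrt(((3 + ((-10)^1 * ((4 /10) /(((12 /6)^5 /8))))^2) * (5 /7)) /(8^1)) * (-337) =-337 * sqrt(70) /14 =-201.40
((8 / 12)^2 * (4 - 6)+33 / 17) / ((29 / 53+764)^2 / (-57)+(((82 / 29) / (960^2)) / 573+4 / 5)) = -7310613044582400 / 71239224804464826653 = -0.00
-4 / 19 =-0.21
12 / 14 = 6 / 7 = 0.86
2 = 2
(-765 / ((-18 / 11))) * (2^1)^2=1870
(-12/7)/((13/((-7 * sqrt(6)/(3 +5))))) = 3 * sqrt(6)/26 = 0.28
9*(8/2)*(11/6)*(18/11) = 108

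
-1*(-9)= 9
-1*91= -91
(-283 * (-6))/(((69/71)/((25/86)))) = 502325/989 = 507.91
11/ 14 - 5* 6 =-409/ 14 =-29.21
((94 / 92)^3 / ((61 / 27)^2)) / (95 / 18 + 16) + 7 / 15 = 495729757213 / 1040382892860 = 0.48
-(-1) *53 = 53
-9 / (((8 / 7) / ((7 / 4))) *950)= -441 / 30400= -0.01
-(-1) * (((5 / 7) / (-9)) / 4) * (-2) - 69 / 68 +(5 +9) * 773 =10821.02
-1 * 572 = -572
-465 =-465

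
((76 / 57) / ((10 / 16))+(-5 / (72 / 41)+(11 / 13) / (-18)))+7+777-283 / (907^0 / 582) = -255719507 / 1560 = -163922.76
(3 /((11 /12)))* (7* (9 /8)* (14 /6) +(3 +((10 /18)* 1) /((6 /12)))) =1619 /22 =73.59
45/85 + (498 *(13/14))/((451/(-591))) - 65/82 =-65072537/107338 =-606.24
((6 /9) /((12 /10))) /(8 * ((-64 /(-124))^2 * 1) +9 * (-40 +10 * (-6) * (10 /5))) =-4805 /12436128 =-0.00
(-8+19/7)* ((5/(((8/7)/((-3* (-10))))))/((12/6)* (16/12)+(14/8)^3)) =-133200/1541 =-86.44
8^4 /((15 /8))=32768 /15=2184.53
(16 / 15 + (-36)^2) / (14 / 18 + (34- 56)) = -58368 / 955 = -61.12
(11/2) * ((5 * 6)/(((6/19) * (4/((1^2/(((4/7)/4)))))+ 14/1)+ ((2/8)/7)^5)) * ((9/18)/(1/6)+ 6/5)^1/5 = 75536305152/7728274805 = 9.77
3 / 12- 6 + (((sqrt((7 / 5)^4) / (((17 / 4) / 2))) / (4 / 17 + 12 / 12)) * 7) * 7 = 9251 / 300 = 30.84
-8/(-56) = 1/7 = 0.14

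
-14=-14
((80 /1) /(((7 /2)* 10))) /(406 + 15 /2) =32 /5789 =0.01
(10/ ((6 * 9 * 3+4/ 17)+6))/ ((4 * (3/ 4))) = 17/ 858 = 0.02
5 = 5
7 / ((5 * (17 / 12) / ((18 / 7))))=216 / 85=2.54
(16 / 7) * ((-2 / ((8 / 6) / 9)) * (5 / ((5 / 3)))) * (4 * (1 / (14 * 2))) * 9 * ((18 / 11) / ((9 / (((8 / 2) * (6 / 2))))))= -139968 / 539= -259.68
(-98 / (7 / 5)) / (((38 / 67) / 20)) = -46900 / 19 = -2468.42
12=12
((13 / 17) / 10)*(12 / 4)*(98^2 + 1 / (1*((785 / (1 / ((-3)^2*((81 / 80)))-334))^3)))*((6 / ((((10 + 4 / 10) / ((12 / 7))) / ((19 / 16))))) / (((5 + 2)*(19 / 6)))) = 449966555773879217771 / 3854619671045015250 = 116.73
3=3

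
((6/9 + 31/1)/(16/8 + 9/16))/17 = 1520/2091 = 0.73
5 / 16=0.31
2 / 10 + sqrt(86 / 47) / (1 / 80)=1 / 5 + 80 *sqrt(4042) / 47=108.42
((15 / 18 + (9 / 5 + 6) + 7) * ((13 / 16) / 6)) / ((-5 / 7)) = -2.96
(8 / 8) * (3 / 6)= 0.50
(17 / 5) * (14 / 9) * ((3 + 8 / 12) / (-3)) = -2618 / 405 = -6.46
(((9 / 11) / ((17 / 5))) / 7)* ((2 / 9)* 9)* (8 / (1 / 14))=1440 / 187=7.70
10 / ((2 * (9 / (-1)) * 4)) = -5 / 36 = -0.14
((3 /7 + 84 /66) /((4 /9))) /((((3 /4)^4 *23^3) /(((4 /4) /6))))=4192 /25295193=0.00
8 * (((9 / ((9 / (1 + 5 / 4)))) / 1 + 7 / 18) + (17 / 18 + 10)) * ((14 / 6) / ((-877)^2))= 2282 / 6922161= 0.00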